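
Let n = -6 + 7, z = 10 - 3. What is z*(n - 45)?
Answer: -308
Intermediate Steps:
z = 7
n = 1
z*(n - 45) = 7*(1 - 45) = 7*(-44) = -308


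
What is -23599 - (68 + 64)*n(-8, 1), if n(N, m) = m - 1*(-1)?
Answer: -23863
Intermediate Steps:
n(N, m) = 1 + m (n(N, m) = m + 1 = 1 + m)
-23599 - (68 + 64)*n(-8, 1) = -23599 - (68 + 64)*(1 + 1) = -23599 - 132*2 = -23599 - 1*264 = -23599 - 264 = -23863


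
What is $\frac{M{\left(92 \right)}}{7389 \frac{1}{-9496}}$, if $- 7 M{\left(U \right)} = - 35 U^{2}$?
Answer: $- \frac{401870720}{7389} \approx -54388.0$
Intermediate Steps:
$M{\left(U \right)} = 5 U^{2}$ ($M{\left(U \right)} = - \frac{\left(-35\right) U^{2}}{7} = 5 U^{2}$)
$\frac{M{\left(92 \right)}}{7389 \frac{1}{-9496}} = \frac{5 \cdot 92^{2}}{7389 \frac{1}{-9496}} = \frac{5 \cdot 8464}{7389 \left(- \frac{1}{9496}\right)} = \frac{42320}{- \frac{7389}{9496}} = 42320 \left(- \frac{9496}{7389}\right) = - \frac{401870720}{7389}$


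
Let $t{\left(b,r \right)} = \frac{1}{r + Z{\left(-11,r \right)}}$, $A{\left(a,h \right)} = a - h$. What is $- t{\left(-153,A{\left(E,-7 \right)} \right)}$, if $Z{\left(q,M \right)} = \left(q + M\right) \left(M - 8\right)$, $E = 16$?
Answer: $- \frac{1}{203} \approx -0.0049261$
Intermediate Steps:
$Z{\left(q,M \right)} = \left(-8 + M\right) \left(M + q\right)$ ($Z{\left(q,M \right)} = \left(M + q\right) \left(-8 + M\right) = \left(-8 + M\right) \left(M + q\right)$)
$t{\left(b,r \right)} = \frac{1}{88 + r^{2} - 18 r}$ ($t{\left(b,r \right)} = \frac{1}{r + \left(r^{2} - 8 r - -88 + r \left(-11\right)\right)} = \frac{1}{r + \left(r^{2} - 8 r + 88 - 11 r\right)} = \frac{1}{r + \left(88 + r^{2} - 19 r\right)} = \frac{1}{88 + r^{2} - 18 r}$)
$- t{\left(-153,A{\left(E,-7 \right)} \right)} = - \frac{1}{88 + \left(16 - -7\right)^{2} - 18 \left(16 - -7\right)} = - \frac{1}{88 + \left(16 + 7\right)^{2} - 18 \left(16 + 7\right)} = - \frac{1}{88 + 23^{2} - 414} = - \frac{1}{88 + 529 - 414} = - \frac{1}{203}$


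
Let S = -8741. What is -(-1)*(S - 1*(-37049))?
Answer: 28308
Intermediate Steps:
-(-1)*(S - 1*(-37049)) = -(-1)*(-8741 - 1*(-37049)) = -(-1)*(-8741 + 37049) = -(-1)*28308 = -1*(-28308) = 28308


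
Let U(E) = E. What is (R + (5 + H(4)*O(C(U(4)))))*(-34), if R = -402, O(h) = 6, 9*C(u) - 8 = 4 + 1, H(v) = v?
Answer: 12682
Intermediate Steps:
C(u) = 13/9 (C(u) = 8/9 + (4 + 1)/9 = 8/9 + (⅑)*5 = 8/9 + 5/9 = 13/9)
(R + (5 + H(4)*O(C(U(4)))))*(-34) = (-402 + (5 + 4*6))*(-34) = (-402 + (5 + 24))*(-34) = (-402 + 29)*(-34) = -373*(-34) = 12682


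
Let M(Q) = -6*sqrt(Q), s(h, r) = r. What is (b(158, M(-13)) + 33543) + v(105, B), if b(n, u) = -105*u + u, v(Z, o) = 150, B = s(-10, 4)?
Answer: 33693 + 624*I*sqrt(13) ≈ 33693.0 + 2249.9*I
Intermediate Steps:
B = 4
b(n, u) = -104*u
(b(158, M(-13)) + 33543) + v(105, B) = (-(-624)*sqrt(-13) + 33543) + 150 = (-(-624)*I*sqrt(13) + 33543) + 150 = (624*I*sqrt(13) + 33543) + 150 = (33543 + 624*I*sqrt(13)) + 150 = 33693 + 624*I*sqrt(13)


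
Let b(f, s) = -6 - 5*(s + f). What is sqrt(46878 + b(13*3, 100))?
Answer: sqrt(46177) ≈ 214.89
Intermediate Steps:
b(f, s) = -6 - 5*f - 5*s (b(f, s) = -6 - 5*(f + s) = -6 + (-5*f - 5*s) = -6 - 5*f - 5*s)
sqrt(46878 + b(13*3, 100)) = sqrt(46878 + (-6 - 65*3 - 5*100)) = sqrt(46878 + (-6 - 5*39 - 500)) = sqrt(46878 + (-6 - 195 - 500)) = sqrt(46878 - 701) = sqrt(46177)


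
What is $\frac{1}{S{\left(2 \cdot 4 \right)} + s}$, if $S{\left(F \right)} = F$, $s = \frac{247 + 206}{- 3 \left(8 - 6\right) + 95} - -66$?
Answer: $\frac{89}{7039} \approx 0.012644$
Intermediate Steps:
$s = \frac{6327}{89}$ ($s = \frac{453}{\left(-3\right) 2 + 95} + 66 = \frac{453}{-6 + 95} + 66 = \frac{453}{89} + 66 = \frac{6327}{89} \approx 71.09$)
$\frac{1}{S{\left(2 \cdot 4 \right)} + s} = \frac{1}{2 \cdot 4 + \frac{6327}{89}} = \frac{1}{8 + \frac{6327}{89}} = \frac{1}{\frac{7039}{89}} = \frac{89}{7039}$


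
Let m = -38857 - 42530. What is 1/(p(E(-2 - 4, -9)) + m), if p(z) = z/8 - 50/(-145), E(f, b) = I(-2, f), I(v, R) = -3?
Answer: -232/18881791 ≈ -1.2287e-5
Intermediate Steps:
E(f, b) = -3
p(z) = 10/29 + z/8 (p(z) = z*(1/8) - 50*(-1/145) = z/8 + 10/29 = 10/29 + z/8)
m = -81387
1/(p(E(-2 - 4, -9)) + m) = 1/((10/29 + (1/8)*(-3)) - 81387) = 1/((10/29 - 3/8) - 81387) = 1/(-7/232 - 81387) = 1/(-18881791/232) = -232/18881791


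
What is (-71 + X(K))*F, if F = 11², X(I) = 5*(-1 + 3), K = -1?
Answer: -7381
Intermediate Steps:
X(I) = 10 (X(I) = 5*2 = 10)
F = 121
(-71 + X(K))*F = (-71 + 10)*121 = -61*121 = -7381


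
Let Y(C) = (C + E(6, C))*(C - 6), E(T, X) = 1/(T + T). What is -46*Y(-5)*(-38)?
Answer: 283613/3 ≈ 94538.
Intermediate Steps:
E(T, X) = 1/(2*T)
Y(C) = (-6 + C)*(1/12 + C) (Y(C) = (C + (1/2)/6)*(C - 6) = (C + (1/2)*(1/6))*(-6 + C) = (C + 1/12)*(-6 + C) = (1/12 + C)*(-6 + C) = (-6 + C)*(1/12 + C))
-46*Y(-5)*(-38) = -46*(-1/2 + (-5)**2 - 71/12*(-5))*(-38) = -46*(-1/2 + 25 + 355/12)*(-38) = -46*649/12*(-38) = -14927/6*(-38) = 283613/3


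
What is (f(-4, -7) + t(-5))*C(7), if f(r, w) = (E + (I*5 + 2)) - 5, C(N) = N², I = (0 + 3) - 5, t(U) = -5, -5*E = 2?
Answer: -4508/5 ≈ -901.60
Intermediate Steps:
E = -⅖ (E = -⅕*2 = -⅖ ≈ -0.40000)
I = -2 (I = 3 - 5 = -2)
f(r, w) = -67/5 (f(r, w) = (-⅖ + (-2*5 + 2)) - 5 = (-⅖ + (-10 + 2)) - 5 = (-⅖ - 8) - 5 = -42/5 - 5 = -67/5)
(f(-4, -7) + t(-5))*C(7) = (-67/5 - 5)*7² = -92/5*49 = -4508/5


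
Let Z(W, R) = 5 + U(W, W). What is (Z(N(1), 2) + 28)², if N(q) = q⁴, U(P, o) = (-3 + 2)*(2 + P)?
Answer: 900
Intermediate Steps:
U(P, o) = -2 - P (U(P, o) = -(2 + P) = -2 - P)
Z(W, R) = 3 - W (Z(W, R) = 5 + (-2 - W) = 3 - W)
(Z(N(1), 2) + 28)² = ((3 - 1*1⁴) + 28)² = ((3 - 1*1) + 28)² = ((3 - 1) + 28)² = (2 + 28)² = 30² = 900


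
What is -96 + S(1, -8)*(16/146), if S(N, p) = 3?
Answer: -6984/73 ≈ -95.671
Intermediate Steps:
-96 + S(1, -8)*(16/146) = -96 + 3*(16/146) = -96 + 3*(16*(1/146)) = -96 + 3*(8/73) = -96 + 24/73 = -6984/73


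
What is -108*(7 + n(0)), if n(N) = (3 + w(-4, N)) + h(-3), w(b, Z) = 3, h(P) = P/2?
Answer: -1242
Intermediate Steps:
h(P) = P/2 (h(P) = P*(1/2) = P/2)
n(N) = 9/2 (n(N) = (3 + 3) + (1/2)*(-3) = 6 - 3/2 = 9/2)
-108*(7 + n(0)) = -108*(7 + 9/2) = -108*23/2 = -1242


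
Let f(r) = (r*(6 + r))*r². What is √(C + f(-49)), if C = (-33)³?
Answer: √5022970 ≈ 2241.2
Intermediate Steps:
C = -35937
f(r) = r³*(6 + r)
√(C + f(-49)) = √(-35937 + (-49)³*(6 - 49)) = √(-35937 - 117649*(-43)) = √(-35937 + 5058907) = √5022970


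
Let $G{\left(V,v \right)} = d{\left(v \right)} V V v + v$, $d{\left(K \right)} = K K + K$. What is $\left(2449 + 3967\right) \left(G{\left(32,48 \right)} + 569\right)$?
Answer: $741728872336$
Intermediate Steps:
$d{\left(K \right)} = K + K^{2}$ ($d{\left(K \right)} = K^{2} + K = K + K^{2}$)
$G{\left(V,v \right)} = v + V^{2} v^{2} \left(1 + v\right)$ ($G{\left(V,v \right)} = v \left(1 + v\right) V V v + v = V v \left(1 + v\right) V v + v = v V^{2} \left(1 + v\right) v + v = V^{2} v^{2} \left(1 + v\right) + v = v + V^{2} v^{2} \left(1 + v\right)$)
$\left(2449 + 3967\right) \left(G{\left(32,48 \right)} + 569\right) = \left(2449 + 3967\right) \left(48 \left(1 + 48 \cdot 32^{2} \left(1 + 48\right)\right) + 569\right) = 6416 \left(48 \left(1 + 48 \cdot 1024 \cdot 49\right) + 569\right) = 6416 \left(48 \left(1 + 2408448\right) + 569\right) = 6416 \left(48 \cdot 2408449 + 569\right) = 6416 \left(115605552 + 569\right) = 6416 \cdot 115606121 = 741728872336$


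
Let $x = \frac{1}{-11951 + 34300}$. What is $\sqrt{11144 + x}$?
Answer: $\frac{\sqrt{5566180636693}}{22349} \approx 105.57$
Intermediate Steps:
$x = \frac{1}{22349} \approx 4.4745 \cdot 10^{-5}$
$\sqrt{11144 + x} = \sqrt{11144 + \frac{1}{22349}} = \sqrt{\frac{249057257}{22349}} = \frac{\sqrt{5566180636693}}{22349}$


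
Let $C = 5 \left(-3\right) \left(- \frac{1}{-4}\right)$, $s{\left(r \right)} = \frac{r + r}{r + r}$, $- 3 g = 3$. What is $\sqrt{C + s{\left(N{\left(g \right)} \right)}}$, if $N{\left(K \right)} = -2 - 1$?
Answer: $\frac{i \sqrt{11}}{2} \approx 1.6583 i$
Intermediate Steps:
$g = -1$ ($g = \left(- \frac{1}{3}\right) 3 = -1$)
$N{\left(K \right)} = -3$
$s{\left(r \right)} = 1$ ($s{\left(r \right)} = \frac{2 r}{2 r} = 2 r \frac{1}{2 r} = 1$)
$C = - \frac{15}{4}$ ($C = - 15 \left(\left(-1\right) \left(- \frac{1}{4}\right)\right) = \left(-15\right) \frac{1}{4} = - \frac{15}{4} \approx -3.75$)
$\sqrt{C + s{\left(N{\left(g \right)} \right)}} = \sqrt{- \frac{15}{4} + 1} = \sqrt{- \frac{11}{4}} = \frac{i \sqrt{11}}{2}$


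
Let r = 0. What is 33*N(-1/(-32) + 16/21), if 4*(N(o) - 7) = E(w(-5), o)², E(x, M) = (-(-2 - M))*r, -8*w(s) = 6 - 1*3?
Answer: 231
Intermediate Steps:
w(s) = -3/8 (w(s) = -(6 - 1*3)/8 = -(6 - 3)/8 = -⅛*3 = -3/8)
E(x, M) = 0 (E(x, M) = -(-2 - M)*0 = (2 + M)*0 = 0)
N(o) = 7 (N(o) = 7 + (¼)*0² = 7 + (¼)*0 = 7 + 0 = 7)
33*N(-1/(-32) + 16/21) = 33*7 = 231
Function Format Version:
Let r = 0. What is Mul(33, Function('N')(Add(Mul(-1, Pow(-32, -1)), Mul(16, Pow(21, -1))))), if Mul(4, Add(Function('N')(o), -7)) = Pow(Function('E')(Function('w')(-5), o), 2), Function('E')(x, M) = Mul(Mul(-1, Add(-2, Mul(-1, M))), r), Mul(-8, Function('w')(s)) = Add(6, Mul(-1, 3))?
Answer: 231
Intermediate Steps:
Function('w')(s) = Rational(-3, 8) (Function('w')(s) = Mul(Rational(-1, 8), Add(6, Mul(-1, 3))) = Mul(Rational(-1, 8), Add(6, -3)) = Mul(Rational(-1, 8), 3) = Rational(-3, 8))
Function('E')(x, M) = 0 (Function('E')(x, M) = Mul(Mul(-1, Add(-2, Mul(-1, M))), 0) = Mul(Add(2, M), 0) = 0)
Function('N')(o) = 7 (Function('N')(o) = Add(7, Mul(Rational(1, 4), Pow(0, 2))) = Add(7, Mul(Rational(1, 4), 0)) = Add(7, 0) = 7)
Mul(33, Function('N')(Add(Mul(-1, Pow(-32, -1)), Mul(16, Pow(21, -1))))) = Mul(33, 7) = 231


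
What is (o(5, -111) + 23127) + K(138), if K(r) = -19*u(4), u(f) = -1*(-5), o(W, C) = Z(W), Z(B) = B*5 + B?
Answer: 23062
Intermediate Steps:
Z(B) = 6*B (Z(B) = 5*B + B = 6*B)
o(W, C) = 6*W
u(f) = 5
K(r) = -95 (K(r) = -19*5 = -95)
(o(5, -111) + 23127) + K(138) = (6*5 + 23127) - 95 = (30 + 23127) - 95 = 23157 - 95 = 23062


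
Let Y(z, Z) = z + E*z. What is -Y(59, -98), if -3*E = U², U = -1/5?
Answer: -4366/75 ≈ -58.213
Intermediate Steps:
U = -⅕ (U = -1*⅕ = -⅕ ≈ -0.20000)
E = -1/75 (E = -(-⅕)²/3 = -⅓*1/25 = -1/75 ≈ -0.013333)
Y(z, Z) = 74*z/75 (Y(z, Z) = z - z/75 = 74*z/75)
-Y(59, -98) = -74*59/75 = -1*4366/75 = -4366/75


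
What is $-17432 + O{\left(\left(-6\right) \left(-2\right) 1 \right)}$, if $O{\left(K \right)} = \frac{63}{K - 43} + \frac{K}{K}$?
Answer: $- \frac{540424}{31} \approx -17433.0$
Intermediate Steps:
$O{\left(K \right)} = 1 + \frac{63}{-43 + K}$ ($O{\left(K \right)} = \frac{63}{-43 + K} + 1 = 1 + \frac{63}{-43 + K}$)
$-17432 + O{\left(\left(-6\right) \left(-2\right) 1 \right)} = -17432 + \frac{20 + \left(-6\right) \left(-2\right) 1}{-43 + \left(-6\right) \left(-2\right) 1} = -17432 + \frac{20 + 12 \cdot 1}{-43 + 12 \cdot 1} = -17432 + \frac{20 + 12}{-43 + 12} = -17432 + \frac{1}{-31} \cdot 32 = -17432 - \frac{32}{31} = - \frac{540424}{31}$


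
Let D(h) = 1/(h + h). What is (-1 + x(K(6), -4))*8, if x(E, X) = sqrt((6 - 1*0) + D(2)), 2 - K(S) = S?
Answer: 12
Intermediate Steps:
K(S) = 2 - S
D(h) = 1/(2*h)
x(E, X) = 5/2 (x(E, X) = sqrt((6 - 1*0) + (1/2)/2) = sqrt((6 + 0) + (1/2)*(1/2)) = sqrt(6 + 1/4) = sqrt(25/4) = 5/2)
(-1 + x(K(6), -4))*8 = (-1 + 5/2)*8 = (3/2)*8 = 12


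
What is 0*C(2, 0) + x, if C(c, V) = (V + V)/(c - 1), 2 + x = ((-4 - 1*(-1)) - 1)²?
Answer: 14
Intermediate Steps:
x = 14 (x = -2 + ((-4 - 1*(-1)) - 1)² = -2 + ((-4 + 1) - 1)² = -2 + (-3 - 1)² = -2 + (-4)² = -2 + 16 = 14)
C(c, V) = 2*V/(-1 + c) (C(c, V) = (2*V)/(-1 + c) = 2*V/(-1 + c))
0*C(2, 0) + x = 0*(2*0/(-1 + 2)) + 14 = 0*(2*0/1) + 14 = 0*(2*0*1) + 14 = 0*0 + 14 = 0 + 14 = 14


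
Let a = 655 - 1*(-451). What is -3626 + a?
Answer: -2520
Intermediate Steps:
a = 1106 (a = 655 + 451 = 1106)
-3626 + a = -3626 + 1106 = -2520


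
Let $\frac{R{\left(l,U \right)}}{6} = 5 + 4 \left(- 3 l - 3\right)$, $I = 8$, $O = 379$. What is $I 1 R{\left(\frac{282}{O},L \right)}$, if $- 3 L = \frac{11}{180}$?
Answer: $- \frac{289776}{379} \approx -764.58$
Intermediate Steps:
$L = - \frac{11}{540}$ ($L = - \frac{11 \cdot \frac{1}{180}}{3} = \left(- \frac{1}{3}\right) \frac{11}{180} = - \frac{11}{540} \approx -0.02037$)
$R{\left(l,U \right)} = -42 - 72 l$ ($R{\left(l,U \right)} = 6 \left(5 + 4 \left(- 3 l - 3\right)\right) = 6 \left(5 + 4 \left(-3 - 3 l\right)\right) = 6 \left(5 - \left(12 + 12 l\right)\right) = 6 \left(-7 - 12 l\right) = -42 - 72 l$)
$I 1 R{\left(\frac{282}{O},L \right)} = 8 \cdot 1 \left(-42 - 72 \cdot \frac{282}{379}\right) = 8 \left(-42 - 72 \cdot 282 \cdot \frac{1}{379}\right) = 8 \left(-42 - \frac{20304}{379}\right) = 8 \left(- \frac{36222}{379}\right) = - \frac{289776}{379}$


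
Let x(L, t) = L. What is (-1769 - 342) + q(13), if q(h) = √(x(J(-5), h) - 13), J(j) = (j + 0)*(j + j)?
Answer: -2111 + √37 ≈ -2104.9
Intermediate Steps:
J(j) = 2*j² (J(j) = j*(2*j) = 2*j²)
q(h) = √37 (q(h) = √(2*(-5)² - 13) = √(2*25 - 13) = √(50 - 13) = √37)
(-1769 - 342) + q(13) = (-1769 - 342) + √37 = -2111 + √37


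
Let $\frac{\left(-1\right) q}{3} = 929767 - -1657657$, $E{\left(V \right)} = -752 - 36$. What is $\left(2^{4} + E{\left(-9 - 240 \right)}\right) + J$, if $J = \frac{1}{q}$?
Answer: $- \frac{5992473985}{7762272} \approx -772.0$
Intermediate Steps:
$E{\left(V \right)} = -788$ ($E{\left(V \right)} = -752 - 36 = -788$)
$q = -7762272$ ($q = - 3 \left(929767 - -1657657\right) = - 3 \left(929767 + 1657657\right) = \left(-3\right) 2587424 = -7762272$)
$J = - \frac{1}{7762272}$ ($J = \frac{1}{-7762272} = - \frac{1}{7762272} \approx -1.2883 \cdot 10^{-7}$)
$\left(2^{4} + E{\left(-9 - 240 \right)}\right) + J = \left(2^{4} - 788\right) - \frac{1}{7762272} = \left(16 - 788\right) - \frac{1}{7762272} = -772 - \frac{1}{7762272} = - \frac{5992473985}{7762272}$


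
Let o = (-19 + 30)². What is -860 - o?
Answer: -981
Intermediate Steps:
o = 121 (o = 11² = 121)
-860 - o = -860 - 1*121 = -860 - 121 = -981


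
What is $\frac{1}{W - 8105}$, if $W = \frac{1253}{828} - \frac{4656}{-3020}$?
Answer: $- \frac{625140}{5064849893} \approx -0.00012343$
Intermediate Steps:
$W = \frac{1909807}{625140}$ ($W = 1253 \cdot \frac{1}{828} - - \frac{1164}{755} = \frac{1253}{828} + \frac{1164}{755} = \frac{1909807}{625140} \approx 3.055$)
$\frac{1}{W - 8105} = \frac{1}{\frac{1909807}{625140} - 8105} = \frac{1}{- \frac{5064849893}{625140}} = - \frac{625140}{5064849893}$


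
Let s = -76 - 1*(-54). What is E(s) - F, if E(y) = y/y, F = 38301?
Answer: -38300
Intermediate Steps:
s = -22 (s = -76 + 54 = -22)
E(y) = 1
E(s) - F = 1 - 1*38301 = 1 - 38301 = -38300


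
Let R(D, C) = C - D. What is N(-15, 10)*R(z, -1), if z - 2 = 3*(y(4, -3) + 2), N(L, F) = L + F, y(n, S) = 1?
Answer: 60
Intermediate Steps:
N(L, F) = F + L
z = 11 (z = 2 + 3*(1 + 2) = 2 + 3*3 = 2 + 9 = 11)
N(-15, 10)*R(z, -1) = (10 - 15)*(-1 - 1*11) = -5*(-1 - 11) = -5*(-12) = 60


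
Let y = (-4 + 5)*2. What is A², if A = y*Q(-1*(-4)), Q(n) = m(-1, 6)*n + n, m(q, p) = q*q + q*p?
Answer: 1024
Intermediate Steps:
m(q, p) = q² + p*q
Q(n) = -4*n (Q(n) = (-(6 - 1))*n + n = (-1*5)*n + n = -5*n + n = -4*n)
y = 2 (y = 1*2 = 2)
A = -32 (A = 2*(-(-4)*(-4)) = 2*(-4*4) = 2*(-16) = -32)
A² = (-32)² = 1024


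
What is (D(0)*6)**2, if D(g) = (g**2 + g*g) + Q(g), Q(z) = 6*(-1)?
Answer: 1296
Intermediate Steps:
Q(z) = -6
D(g) = -6 + 2*g**2 (D(g) = (g**2 + g*g) - 6 = (g**2 + g**2) - 6 = 2*g**2 - 6 = -6 + 2*g**2)
(D(0)*6)**2 = ((-6 + 2*0**2)*6)**2 = ((-6 + 2*0)*6)**2 = ((-6 + 0)*6)**2 = (-6*6)**2 = (-36)**2 = 1296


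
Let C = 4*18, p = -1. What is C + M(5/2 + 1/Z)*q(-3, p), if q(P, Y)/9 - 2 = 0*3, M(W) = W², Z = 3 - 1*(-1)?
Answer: 1665/8 ≈ 208.13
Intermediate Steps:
Z = 4 (Z = 3 + 1 = 4)
C = 72
q(P, Y) = 18 (q(P, Y) = 18 + 9*(0*3) = 18 + 9*0 = 18 + 0 = 18)
C + M(5/2 + 1/Z)*q(-3, p) = 72 + (5/2 + 1/4)²*18 = 72 + (5*(½) + 1*(¼))²*18 = 72 + (5/2 + ¼)²*18 = 72 + (11/4)²*18 = 72 + (121/16)*18 = 72 + 1089/8 = 1665/8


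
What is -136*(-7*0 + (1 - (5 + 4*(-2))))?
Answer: -544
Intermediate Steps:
-136*(-7*0 + (1 - (5 + 4*(-2)))) = -136*(0 + (1 - (5 - 8))) = -136*(0 + (1 - 1*(-3))) = -136*(0 + (1 + 3)) = -136*(0 + 4) = -136*4 = -544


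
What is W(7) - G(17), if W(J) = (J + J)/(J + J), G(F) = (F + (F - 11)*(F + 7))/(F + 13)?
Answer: -131/30 ≈ -4.3667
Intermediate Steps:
G(F) = (F + (-11 + F)*(7 + F))/(13 + F)
W(J) = 1 (W(J) = (2*J)/((2*J)) = (2*J)*(1/(2*J)) = 1)
W(7) - G(17) = 1 - (-77 + 17² - 3*17)/(13 + 17) = 1 - (-77 + 289 - 51)/30 = 1 - 161/30 = -131/30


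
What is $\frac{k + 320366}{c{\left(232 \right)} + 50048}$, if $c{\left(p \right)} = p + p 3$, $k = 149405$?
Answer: $\frac{469771}{50976} \approx 9.2155$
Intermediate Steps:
$c{\left(p \right)} = 4 p$ ($c{\left(p \right)} = p + 3 p = 4 p$)
$\frac{k + 320366}{c{\left(232 \right)} + 50048} = \frac{149405 + 320366}{4 \cdot 232 + 50048} = \frac{469771}{928 + 50048} = \frac{469771}{50976}$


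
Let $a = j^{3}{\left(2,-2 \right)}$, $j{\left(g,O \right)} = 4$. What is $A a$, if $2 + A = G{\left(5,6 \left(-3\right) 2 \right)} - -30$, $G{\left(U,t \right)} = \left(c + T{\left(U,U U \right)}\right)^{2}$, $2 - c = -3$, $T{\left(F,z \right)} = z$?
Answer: $59392$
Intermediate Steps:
$c = 5$ ($c = 2 - -3 = 2 + 3 = 5$)
$G{\left(U,t \right)} = \left(5 + U^{2}\right)^{2}$ ($G{\left(U,t \right)} = \left(5 + U U\right)^{2} = \left(5 + U^{2}\right)^{2}$)
$A = 928$ ($A = -2 - \left(-30 - \left(5 + 5^{2}\right)^{2}\right) = -2 + \left(\left(5 + 25\right)^{2} + 30\right) = -2 + \left(30^{2} + 30\right) = -2 + \left(900 + 30\right) = -2 + 930 = 928$)
$a = 64$ ($a = 4^{3} = 64$)
$A a = 928 \cdot 64 = 59392$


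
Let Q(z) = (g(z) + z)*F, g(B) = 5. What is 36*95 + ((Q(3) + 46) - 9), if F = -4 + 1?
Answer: 3433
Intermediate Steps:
F = -3
Q(z) = -15 - 3*z (Q(z) = (5 + z)*(-3) = -15 - 3*z)
36*95 + ((Q(3) + 46) - 9) = 36*95 + (((-15 - 3*3) + 46) - 9) = 3420 + (((-15 - 9) + 46) - 9) = 3420 + ((-24 + 46) - 9) = 3420 + (22 - 9) = 3420 + 13 = 3433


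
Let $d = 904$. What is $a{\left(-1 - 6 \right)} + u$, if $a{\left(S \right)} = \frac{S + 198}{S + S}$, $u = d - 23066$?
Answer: $- \frac{310459}{14} \approx -22176.0$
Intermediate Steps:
$u = -22162$ ($u = 904 - 23066 = -22162$)
$a{\left(S \right)} = \frac{198 + S}{2 S}$
$a{\left(-1 - 6 \right)} + u = \frac{198 - 7}{2 \left(-1 - 6\right)} - 22162 = \frac{198 - 7}{2 \left(-7\right)} - 22162 = \frac{1}{2} \left(- \frac{1}{7}\right) 191 - 22162 = - \frac{191}{14} - 22162 = - \frac{310459}{14}$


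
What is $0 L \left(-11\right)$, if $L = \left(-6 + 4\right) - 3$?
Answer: $0$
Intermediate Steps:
$L = -5$ ($L = -2 - 3 = -5$)
$0 L \left(-11\right) = 0 \left(-5\right) \left(-11\right) = 0 \left(-11\right) = 0$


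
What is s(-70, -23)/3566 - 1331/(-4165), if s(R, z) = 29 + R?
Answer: 4575581/14852390 ≈ 0.30807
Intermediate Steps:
s(-70, -23)/3566 - 1331/(-4165) = (29 - 70)/3566 - 1331/(-4165) = -41*1/3566 - 1331*(-1/4165) = -41/3566 + 1331/4165 = 4575581/14852390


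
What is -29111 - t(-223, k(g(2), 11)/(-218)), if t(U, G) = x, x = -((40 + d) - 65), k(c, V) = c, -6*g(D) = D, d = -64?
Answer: -29200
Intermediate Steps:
g(D) = -D/6
x = 89 (x = -((40 - 64) - 65) = -(-24 - 65) = -1*(-89) = 89)
t(U, G) = 89
-29111 - t(-223, k(g(2), 11)/(-218)) = -29111 - 1*89 = -29111 - 89 = -29200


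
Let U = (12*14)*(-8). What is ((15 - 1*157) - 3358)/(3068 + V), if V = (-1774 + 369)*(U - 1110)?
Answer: -1750/1725469 ≈ -0.0010142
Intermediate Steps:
U = -1344 (U = 168*(-8) = -1344)
V = 3447870 (V = (-1774 + 369)*(-1344 - 1110) = -1405*(-2454) = 3447870)
((15 - 1*157) - 3358)/(3068 + V) = ((15 - 1*157) - 3358)/(3068 + 3447870) = ((15 - 157) - 3358)/3450938 = (-142 - 3358)*(1/3450938) = -3500*1/3450938 = -1750/1725469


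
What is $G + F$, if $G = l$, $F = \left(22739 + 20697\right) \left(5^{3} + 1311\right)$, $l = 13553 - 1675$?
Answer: $62385974$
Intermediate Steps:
$l = 11878$
$F = 62374096$ ($F = 43436 \left(125 + 1311\right) = 43436 \cdot 1436 = 62374096$)
$G = 11878$
$G + F = 11878 + 62374096 = 62385974$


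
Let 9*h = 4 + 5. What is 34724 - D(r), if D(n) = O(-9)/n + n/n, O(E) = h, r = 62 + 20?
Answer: 2847285/82 ≈ 34723.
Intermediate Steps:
h = 1 (h = (4 + 5)/9 = (⅑)*9 = 1)
r = 82
O(E) = 1
D(n) = 1 + 1/n (D(n) = 1/n + n/n = 1/n + 1 = 1 + 1/n)
34724 - D(r) = 34724 - (1 + 82)/82 = 34724 - 83/82 = 2847285/82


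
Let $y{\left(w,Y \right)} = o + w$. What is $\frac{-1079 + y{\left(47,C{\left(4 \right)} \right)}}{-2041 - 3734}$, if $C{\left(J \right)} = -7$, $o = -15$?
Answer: $\frac{349}{1925} \approx 0.1813$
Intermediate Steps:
$y{\left(w,Y \right)} = -15 + w$
$\frac{-1079 + y{\left(47,C{\left(4 \right)} \right)}}{-2041 - 3734} = \frac{-1079 + \left(-15 + 47\right)}{-2041 - 3734} = \frac{-1079 + 32}{-5775} = \left(-1047\right) \left(- \frac{1}{5775}\right) = \frac{349}{1925}$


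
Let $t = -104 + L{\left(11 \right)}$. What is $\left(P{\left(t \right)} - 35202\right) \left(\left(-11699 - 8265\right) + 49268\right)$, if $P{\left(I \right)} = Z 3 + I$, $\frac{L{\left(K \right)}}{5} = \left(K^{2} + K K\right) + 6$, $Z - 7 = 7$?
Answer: $-997039296$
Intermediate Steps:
$Z = 14$ ($Z = 7 + 7 = 14$)
$L{\left(K \right)} = 30 + 10 K^{2}$ ($L{\left(K \right)} = 5 \left(\left(K^{2} + K K\right) + 6\right) = 5 \left(\left(K^{2} + K^{2}\right) + 6\right) = 5 \left(2 K^{2} + 6\right) = 5 \left(6 + 2 K^{2}\right) = 30 + 10 K^{2}$)
$t = 1136$ ($t = -104 + \left(30 + 10 \cdot 11^{2}\right) = -104 + \left(30 + 10 \cdot 121\right) = -104 + \left(30 + 1210\right) = -104 + 1240 = 1136$)
$P{\left(I \right)} = 42 + I$ ($P{\left(I \right)} = 14 \cdot 3 + I = 42 + I$)
$\left(P{\left(t \right)} - 35202\right) \left(\left(-11699 - 8265\right) + 49268\right) = \left(\left(42 + 1136\right) - 35202\right) \left(\left(-11699 - 8265\right) + 49268\right) = \left(1178 - 35202\right) \left(\left(-11699 - 8265\right) + 49268\right) = - 34024 \left(-19964 + 49268\right) = \left(-34024\right) 29304 = -997039296$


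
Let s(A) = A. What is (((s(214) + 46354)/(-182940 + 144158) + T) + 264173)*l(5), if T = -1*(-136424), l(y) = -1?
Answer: -7767953143/19391 ≈ -4.0060e+5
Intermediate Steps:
T = 136424
(((s(214) + 46354)/(-182940 + 144158) + T) + 264173)*l(5) = (((214 + 46354)/(-182940 + 144158) + 136424) + 264173)*(-1) = ((46568/(-38782) + 136424) + 264173)*(-1) = ((46568*(-1/38782) + 136424) + 264173)*(-1) = ((-23284/19391 + 136424) + 264173)*(-1) = (2645374500/19391 + 264173)*(-1) = (7767953143/19391)*(-1) = -7767953143/19391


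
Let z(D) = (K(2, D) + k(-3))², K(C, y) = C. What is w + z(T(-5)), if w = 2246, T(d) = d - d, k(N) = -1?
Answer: 2247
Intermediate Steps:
T(d) = 0
z(D) = 1 (z(D) = (2 - 1)² = 1² = 1)
w + z(T(-5)) = 2246 + 1 = 2247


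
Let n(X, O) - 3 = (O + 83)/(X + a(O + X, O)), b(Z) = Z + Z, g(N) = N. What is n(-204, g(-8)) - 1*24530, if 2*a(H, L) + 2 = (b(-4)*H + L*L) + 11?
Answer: -33381097/1361 ≈ -24527.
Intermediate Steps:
b(Z) = 2*Z
a(H, L) = 9/2 + L²/2 - 4*H (a(H, L) = -1 + (((2*(-4))*H + L*L) + 11)/2 = -1 + ((-8*H + L²) + 11)/2 = -1 + ((L² - 8*H) + 11)/2 = -1 + (11 + L² - 8*H)/2 = -1 + (11/2 + L²/2 - 4*H) = 9/2 + L²/2 - 4*H)
n(X, O) = 3 + (83 + O)/(9/2 + O²/2 - 4*O - 3*X) (n(X, O) = 3 + (O + 83)/(X + (9/2 + O²/2 - 4*(O + X))) = 3 + (83 + O)/(X + (9/2 + O²/2 + (-4*O - 4*X))) = 3 + (83 + O)/(X + (9/2 + O²/2 - 4*O - 4*X)) = 3 + (83 + O)/(9/2 + O²/2 - 4*O - 3*X))
n(-204, g(-8)) - 1*24530 = (193 - 22*(-8) - 18*(-204) + 3*(-8)²)/(9 + (-8)² - 8*(-8) - 6*(-204)) - 1*24530 = (193 + 176 + 3672 + 3*64)/(9 + 64 + 64 + 1224) - 24530 = (193 + 176 + 3672 + 192)/1361 - 24530 = (1/1361)*4233 - 24530 = 4233/1361 - 24530 = -33381097/1361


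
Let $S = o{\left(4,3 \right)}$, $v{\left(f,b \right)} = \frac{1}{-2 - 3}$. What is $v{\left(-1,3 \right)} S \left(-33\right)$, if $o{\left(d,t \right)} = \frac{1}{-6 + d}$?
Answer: $- \frac{33}{10} \approx -3.3$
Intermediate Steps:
$v{\left(f,b \right)} = - \frac{1}{5}$ ($v{\left(f,b \right)} = \frac{1}{-5} = - \frac{1}{5}$)
$S = - \frac{1}{2}$ ($S = \frac{1}{-6 + 4} = \frac{1}{-2} = - \frac{1}{2} \approx -0.5$)
$v{\left(-1,3 \right)} S \left(-33\right) = \left(- \frac{1}{5}\right) \left(- \frac{1}{2}\right) \left(-33\right) = \frac{1}{10} \left(-33\right) = - \frac{33}{10}$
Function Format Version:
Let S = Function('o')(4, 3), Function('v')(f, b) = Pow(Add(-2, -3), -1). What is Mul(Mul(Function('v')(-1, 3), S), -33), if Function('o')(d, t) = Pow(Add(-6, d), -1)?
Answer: Rational(-33, 10) ≈ -3.3000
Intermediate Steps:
Function('v')(f, b) = Rational(-1, 5) (Function('v')(f, b) = Pow(-5, -1) = Rational(-1, 5))
S = Rational(-1, 2) (S = Pow(Add(-6, 4), -1) = Pow(-2, -1) = Rational(-1, 2) ≈ -0.50000)
Mul(Mul(Function('v')(-1, 3), S), -33) = Mul(Mul(Rational(-1, 5), Rational(-1, 2)), -33) = Mul(Rational(1, 10), -33) = Rational(-33, 10)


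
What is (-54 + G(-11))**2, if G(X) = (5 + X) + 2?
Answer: 3364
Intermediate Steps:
G(X) = 7 + X
(-54 + G(-11))**2 = (-54 + (7 - 11))**2 = (-54 - 4)**2 = (-58)**2 = 3364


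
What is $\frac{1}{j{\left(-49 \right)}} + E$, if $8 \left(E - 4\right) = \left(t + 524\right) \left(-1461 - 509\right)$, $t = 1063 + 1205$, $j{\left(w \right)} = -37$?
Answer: $- \frac{25438463}{37} \approx -6.8753 \cdot 10^{5}$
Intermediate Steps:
$t = 2268$
$E = -687526$ ($E = 4 + \frac{\left(2268 + 524\right) \left(-1461 - 509\right)}{8} = 4 + \frac{2792 \left(-1970\right)}{8} = 4 + \frac{1}{8} \left(-5500240\right) = 4 - 687530 = -687526$)
$\frac{1}{j{\left(-49 \right)}} + E = \frac{1}{-37} - 687526 = - \frac{1}{37} - 687526 = - \frac{25438463}{37}$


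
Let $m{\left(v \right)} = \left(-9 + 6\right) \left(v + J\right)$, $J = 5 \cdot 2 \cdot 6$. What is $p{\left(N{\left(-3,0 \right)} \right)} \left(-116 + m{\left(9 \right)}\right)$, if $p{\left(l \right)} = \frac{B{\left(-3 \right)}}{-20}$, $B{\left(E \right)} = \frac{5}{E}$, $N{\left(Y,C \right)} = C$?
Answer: $- \frac{323}{12} \approx -26.917$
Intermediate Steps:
$J = 60$ ($J = 10 \cdot 6 = 60$)
$m{\left(v \right)} = -180 - 3 v$ ($m{\left(v \right)} = \left(-9 + 6\right) \left(v + 60\right) = - 3 \left(60 + v\right) = -180 - 3 v$)
$p{\left(l \right)} = \frac{1}{12}$ ($p{\left(l \right)} = \frac{5 \frac{1}{-3}}{-20} = 5 \left(- \frac{1}{3}\right) \left(- \frac{1}{20}\right) = \left(- \frac{5}{3}\right) \left(- \frac{1}{20}\right) = \frac{1}{12}$)
$p{\left(N{\left(-3,0 \right)} \right)} \left(-116 + m{\left(9 \right)}\right) = \frac{-116 - 207}{12} = \frac{1}{12} \left(-323\right) = - \frac{323}{12}$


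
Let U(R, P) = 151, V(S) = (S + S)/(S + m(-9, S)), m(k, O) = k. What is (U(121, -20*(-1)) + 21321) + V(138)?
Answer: 923388/43 ≈ 21474.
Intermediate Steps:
V(S) = 2*S/(-9 + S) (V(S) = (S + S)/(S - 9) = (2*S)/(-9 + S) = 2*S/(-9 + S))
(U(121, -20*(-1)) + 21321) + V(138) = (151 + 21321) + 2*138/(-9 + 138) = 21472 + 2*138/129 = 21472 + 2*138*(1/129) = 21472 + 92/43 = 923388/43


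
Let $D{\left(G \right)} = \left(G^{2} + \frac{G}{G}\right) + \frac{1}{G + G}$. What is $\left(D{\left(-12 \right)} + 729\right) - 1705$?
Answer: $- \frac{19945}{24} \approx -831.04$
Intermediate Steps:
$D{\left(G \right)} = 1 + G^{2} + \frac{1}{2 G}$ ($D{\left(G \right)} = \left(G^{2} + 1\right) + \frac{1}{2 G} = \left(1 + G^{2}\right) + \frac{1}{2 G} = 1 + G^{2} + \frac{1}{2 G}$)
$\left(D{\left(-12 \right)} + 729\right) - 1705 = \left(\left(1 + \left(-12\right)^{2} + \frac{1}{2 \left(-12\right)}\right) + 729\right) - 1705 = \left(\left(1 + 144 + \frac{1}{2} \left(- \frac{1}{12}\right)\right) + 729\right) - 1705 = \left(\left(1 + 144 - \frac{1}{24}\right) + 729\right) - 1705 = \left(\frac{3479}{24} + 729\right) - 1705 = \frac{20975}{24} - 1705 = - \frac{19945}{24}$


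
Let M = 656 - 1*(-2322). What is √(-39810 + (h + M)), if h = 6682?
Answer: 15*I*√134 ≈ 173.64*I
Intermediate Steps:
M = 2978 (M = 656 + 2322 = 2978)
√(-39810 + (h + M)) = √(-39810 + (6682 + 2978)) = √(-39810 + 9660) = √(-30150) = 15*I*√134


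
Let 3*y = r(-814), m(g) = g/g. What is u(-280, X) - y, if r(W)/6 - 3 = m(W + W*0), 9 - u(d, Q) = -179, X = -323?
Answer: 180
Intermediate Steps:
u(d, Q) = 188 (u(d, Q) = 9 - 1*(-179) = 9 + 179 = 188)
m(g) = 1
r(W) = 24 (r(W) = 18 + 6*1 = 18 + 6 = 24)
y = 8 (y = (⅓)*24 = 8)
u(-280, X) - y = 188 - 1*8 = 188 - 8 = 180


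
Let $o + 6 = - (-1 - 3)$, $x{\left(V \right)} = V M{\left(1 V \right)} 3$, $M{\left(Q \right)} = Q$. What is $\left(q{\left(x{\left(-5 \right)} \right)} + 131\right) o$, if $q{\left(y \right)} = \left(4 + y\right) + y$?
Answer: $-570$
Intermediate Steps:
$x{\left(V \right)} = 3 V^{2}$ ($x{\left(V \right)} = V 1 V 3 = V V 3 = V^{2} \cdot 3 = 3 V^{2}$)
$q{\left(y \right)} = 4 + 2 y$
$o = -2$ ($o = -6 - \left(-1 - 3\right) = -6 - -4 = -6 + 4 = -2$)
$\left(q{\left(x{\left(-5 \right)} \right)} + 131\right) o = \left(\left(4 + 2 \cdot 3 \left(-5\right)^{2}\right) + 131\right) \left(-2\right) = \left(\left(4 + 2 \cdot 3 \cdot 25\right) + 131\right) \left(-2\right) = \left(\left(4 + 2 \cdot 75\right) + 131\right) \left(-2\right) = \left(\left(4 + 150\right) + 131\right) \left(-2\right) = \left(154 + 131\right) \left(-2\right) = 285 \left(-2\right) = -570$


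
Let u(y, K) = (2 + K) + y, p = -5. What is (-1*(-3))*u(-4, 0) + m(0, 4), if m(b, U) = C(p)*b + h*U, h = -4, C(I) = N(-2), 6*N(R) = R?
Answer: -22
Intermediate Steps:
N(R) = R/6
u(y, K) = 2 + K + y
C(I) = -⅓ (C(I) = (⅙)*(-2) = -⅓)
m(b, U) = -4*U - b/3 (m(b, U) = -b/3 - 4*U = -4*U - b/3)
(-1*(-3))*u(-4, 0) + m(0, 4) = (-1*(-3))*(2 + 0 - 4) + (-4*4 - ⅓*0) = 3*(-2) + (-16 + 0) = -6 - 16 = -22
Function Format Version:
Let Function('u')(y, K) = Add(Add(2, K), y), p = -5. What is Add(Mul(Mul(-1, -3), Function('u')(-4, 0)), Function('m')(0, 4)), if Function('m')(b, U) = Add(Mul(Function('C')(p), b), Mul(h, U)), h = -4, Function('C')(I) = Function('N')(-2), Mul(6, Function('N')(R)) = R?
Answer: -22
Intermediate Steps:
Function('N')(R) = Mul(Rational(1, 6), R)
Function('u')(y, K) = Add(2, K, y)
Function('C')(I) = Rational(-1, 3) (Function('C')(I) = Mul(Rational(1, 6), -2) = Rational(-1, 3))
Function('m')(b, U) = Add(Mul(-4, U), Mul(Rational(-1, 3), b)) (Function('m')(b, U) = Add(Mul(Rational(-1, 3), b), Mul(-4, U)) = Add(Mul(-4, U), Mul(Rational(-1, 3), b)))
Add(Mul(Mul(-1, -3), Function('u')(-4, 0)), Function('m')(0, 4)) = Add(Mul(Mul(-1, -3), Add(2, 0, -4)), Add(Mul(-4, 4), Mul(Rational(-1, 3), 0))) = Add(Mul(3, -2), Add(-16, 0)) = Add(-6, -16) = -22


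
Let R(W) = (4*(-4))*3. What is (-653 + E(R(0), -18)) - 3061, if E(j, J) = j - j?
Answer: -3714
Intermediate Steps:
R(W) = -48 (R(W) = -16*3 = -48)
E(j, J) = 0
(-653 + E(R(0), -18)) - 3061 = (-653 + 0) - 3061 = -653 - 3061 = -3714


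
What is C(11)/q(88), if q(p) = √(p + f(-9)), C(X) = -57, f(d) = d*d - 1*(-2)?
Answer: -√19 ≈ -4.3589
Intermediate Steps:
f(d) = 2 + d² (f(d) = d² + 2 = 2 + d²)
q(p) = √(83 + p) (q(p) = √(p + (2 + (-9)²)) = √(p + (2 + 81)) = √(p + 83) = √(83 + p))
C(11)/q(88) = -57/√(83 + 88) = -57*√19/57 = -√19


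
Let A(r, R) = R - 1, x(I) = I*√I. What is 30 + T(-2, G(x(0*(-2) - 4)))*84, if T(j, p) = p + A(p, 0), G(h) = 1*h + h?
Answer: -54 - 1344*I ≈ -54.0 - 1344.0*I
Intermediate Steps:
x(I) = I^(3/2)
G(h) = 2*h (G(h) = h + h = 2*h)
A(r, R) = -1 + R
T(j, p) = -1 + p (T(j, p) = p + (-1 + 0) = p - 1 = -1 + p)
30 + T(-2, G(x(0*(-2) - 4)))*84 = 30 + (-1 + 2*(0*(-2) - 4)^(3/2))*84 = 30 + (-1 + 2*(0 - 4)^(3/2))*84 = 30 + (-1 + 2*(-4)^(3/2))*84 = 30 + (-1 + 2*(-8*I))*84 = 30 + (-1 - 16*I)*84 = 30 + (-84 - 1344*I) = -54 - 1344*I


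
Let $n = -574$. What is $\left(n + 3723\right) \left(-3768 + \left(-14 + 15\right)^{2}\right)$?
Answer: $-11862283$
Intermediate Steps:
$\left(n + 3723\right) \left(-3768 + \left(-14 + 15\right)^{2}\right) = \left(-574 + 3723\right) \left(-3768 + \left(-14 + 15\right)^{2}\right) = 3149 \left(-3768 + 1^{2}\right) = 3149 \left(-3768 + 1\right) = 3149 \left(-3767\right) = -11862283$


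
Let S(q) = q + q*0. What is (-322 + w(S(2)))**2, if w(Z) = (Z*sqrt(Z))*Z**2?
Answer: 103812 - 5152*sqrt(2) ≈ 96526.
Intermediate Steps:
S(q) = q (S(q) = q + 0 = q)
w(Z) = Z**(7/2) (w(Z) = Z**(3/2)*Z**2 = Z**(7/2))
(-322 + w(S(2)))**2 = (-322 + 2**(7/2))**2 = (-322 + 8*sqrt(2))**2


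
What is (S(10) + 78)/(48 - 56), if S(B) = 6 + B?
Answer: -47/4 ≈ -11.750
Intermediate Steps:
(S(10) + 78)/(48 - 56) = ((6 + 10) + 78)/(48 - 56) = (16 + 78)/(-8) = 94*(-⅛) = -47/4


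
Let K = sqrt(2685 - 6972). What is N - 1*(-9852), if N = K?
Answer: 9852 + I*sqrt(4287) ≈ 9852.0 + 65.475*I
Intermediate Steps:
K = I*sqrt(4287) (K = sqrt(-4287) = I*sqrt(4287) ≈ 65.475*I)
N = I*sqrt(4287) ≈ 65.475*I
N - 1*(-9852) = I*sqrt(4287) - 1*(-9852) = I*sqrt(4287) + 9852 = 9852 + I*sqrt(4287)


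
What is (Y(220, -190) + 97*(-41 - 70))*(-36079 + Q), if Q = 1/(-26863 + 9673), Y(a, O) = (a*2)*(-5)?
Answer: 8042107608637/17190 ≈ 4.6784e+8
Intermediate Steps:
Y(a, O) = -10*a (Y(a, O) = (2*a)*(-5) = -10*a)
Q = -1/17190 (Q = 1/(-17190) = -1/17190 ≈ -5.8173e-5)
(Y(220, -190) + 97*(-41 - 70))*(-36079 + Q) = (-10*220 + 97*(-41 - 70))*(-36079 - 1/17190) = (-2200 + 97*(-111))*(-620198011/17190) = (-2200 - 10767)*(-620198011/17190) = -12967*(-620198011/17190) = 8042107608637/17190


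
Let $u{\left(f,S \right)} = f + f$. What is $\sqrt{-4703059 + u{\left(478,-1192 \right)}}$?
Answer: $i \sqrt{4702103} \approx 2168.4 i$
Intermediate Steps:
$u{\left(f,S \right)} = 2 f$
$\sqrt{-4703059 + u{\left(478,-1192 \right)}} = \sqrt{-4703059 + 2 \cdot 478} = \sqrt{-4703059 + 956} = \sqrt{-4702103} = i \sqrt{4702103}$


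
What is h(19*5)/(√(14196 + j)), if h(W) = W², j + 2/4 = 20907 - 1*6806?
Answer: 9025*√113186/56593 ≈ 53.651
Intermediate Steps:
j = 28201/2 (j = -½ + (20907 - 1*6806) = -½ + (20907 - 6806) = -½ + 14101 = 28201/2 ≈ 14101.)
h(19*5)/(√(14196 + j)) = (19*5)²/(√(14196 + 28201/2)) = 95²/(√(56593/2)) = 9025/((√113186/2)) = 9025*(√113186/56593) = 9025*√113186/56593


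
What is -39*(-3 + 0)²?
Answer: -351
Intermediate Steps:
-39*(-3 + 0)² = -39*(-3)² = -39*9 = -351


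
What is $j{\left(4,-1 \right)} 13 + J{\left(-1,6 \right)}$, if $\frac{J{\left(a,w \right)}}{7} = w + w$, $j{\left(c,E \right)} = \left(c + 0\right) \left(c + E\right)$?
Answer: $240$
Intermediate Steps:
$j{\left(c,E \right)} = c \left(E + c\right)$
$J{\left(a,w \right)} = 14 w$ ($J{\left(a,w \right)} = 7 \left(w + w\right) = 7 \cdot 2 w = 14 w$)
$j{\left(4,-1 \right)} 13 + J{\left(-1,6 \right)} = 4 \left(-1 + 4\right) 13 + 14 \cdot 6 = 4 \cdot 3 \cdot 13 + 84 = 12 \cdot 13 + 84 = 156 + 84 = 240$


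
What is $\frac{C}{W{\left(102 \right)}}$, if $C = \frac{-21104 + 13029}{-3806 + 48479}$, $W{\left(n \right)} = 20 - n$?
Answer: $\frac{8075}{3663186} \approx 0.0022044$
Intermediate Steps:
$C = - \frac{8075}{44673} \approx -0.18076$
$\frac{C}{W{\left(102 \right)}} = - \frac{8075}{44673 \left(20 - 102\right)} = - \frac{8075}{44673 \left(-82\right)} = \left(- \frac{8075}{44673}\right) \left(- \frac{1}{82}\right) = \frac{8075}{3663186}$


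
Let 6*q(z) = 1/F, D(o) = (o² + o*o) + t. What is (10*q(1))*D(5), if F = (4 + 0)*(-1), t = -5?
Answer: -75/4 ≈ -18.750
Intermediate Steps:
D(o) = -5 + 2*o² (D(o) = (o² + o*o) - 5 = (o² + o²) - 5 = 2*o² - 5 = -5 + 2*o²)
F = -4 (F = 4*(-1) = -4)
q(z) = -1/24 (q(z) = (⅙)/(-4) = (⅙)*(-¼) = -1/24)
(10*q(1))*D(5) = (10*(-1/24))*(-5 + 2*5²) = -5*(-5 + 2*25)/12 = -5*(-5 + 50)/12 = -5/12*45 = -75/4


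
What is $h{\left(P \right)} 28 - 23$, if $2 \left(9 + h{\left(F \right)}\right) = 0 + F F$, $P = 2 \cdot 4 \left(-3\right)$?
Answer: $7789$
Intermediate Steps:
$P = -24$ ($P = 8 \left(-3\right) = -24$)
$h{\left(F \right)} = -9 + \frac{F^{2}}{2}$ ($h{\left(F \right)} = -9 + \frac{0 + F F}{2} = -9 + \frac{0 + F^{2}}{2} = -9 + \frac{F^{2}}{2}$)
$h{\left(P \right)} 28 - 23 = \left(-9 + \frac{\left(-24\right)^{2}}{2}\right) 28 - 23 = \left(-9 + \frac{1}{2} \cdot 576\right) 28 - 23 = \left(-9 + 288\right) 28 - 23 = 279 \cdot 28 - 23 = 7812 - 23 = 7789$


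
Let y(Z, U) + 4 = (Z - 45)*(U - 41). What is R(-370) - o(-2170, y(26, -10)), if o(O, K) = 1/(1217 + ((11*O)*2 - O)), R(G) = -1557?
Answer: -69057620/44353 ≈ -1557.0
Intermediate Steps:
y(Z, U) = -4 + (-45 + Z)*(-41 + U) (y(Z, U) = -4 + (Z - 45)*(U - 41) = -4 + (-45 + Z)*(-41 + U))
o(O, K) = 1/(1217 + 21*O) (o(O, K) = 1/(1217 + (22*O - O)) = 1/(1217 + 21*O))
R(-370) - o(-2170, y(26, -10)) = -1557 - 1/(1217 + 21*(-2170)) = -1557 - 1/(1217 - 45570) = -1557 - 1/(-44353) = -1557 - 1*(-1/44353) = -1557 + 1/44353 = -69057620/44353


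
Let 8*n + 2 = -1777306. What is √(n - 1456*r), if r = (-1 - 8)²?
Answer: I*√1360398/2 ≈ 583.18*I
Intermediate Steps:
n = -444327/2 (n = -¼ + (⅛)*(-1777306) = -¼ - 888653/4 = -444327/2 ≈ -2.2216e+5)
r = 81 (r = (-9)² = 81)
√(n - 1456*r) = √(-444327/2 - 1456*81) = √(-444327/2 - 117936) = √(-680199/2) = I*√1360398/2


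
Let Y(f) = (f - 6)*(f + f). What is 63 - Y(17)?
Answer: -311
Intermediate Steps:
Y(f) = 2*f*(-6 + f) (Y(f) = (-6 + f)*(2*f) = 2*f*(-6 + f))
63 - Y(17) = 63 - 2*17*(-6 + 17) = 63 - 2*17*11 = 63 - 1*374 = 63 - 374 = -311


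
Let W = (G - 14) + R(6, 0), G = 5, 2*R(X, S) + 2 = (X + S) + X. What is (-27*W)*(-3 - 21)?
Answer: -2592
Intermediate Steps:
R(X, S) = -1 + X + S/2 (R(X, S) = -1 + ((X + S) + X)/2 = -1 + ((S + X) + X)/2 = -1 + (S + 2*X)/2 = -1 + (X + S/2) = -1 + X + S/2)
W = -4 (W = (5 - 14) + (-1 + 6 + (½)*0) = -9 + (-1 + 6 + 0) = -9 + 5 = -4)
(-27*W)*(-3 - 21) = (-27*(-4))*(-3 - 21) = 108*(-24) = -2592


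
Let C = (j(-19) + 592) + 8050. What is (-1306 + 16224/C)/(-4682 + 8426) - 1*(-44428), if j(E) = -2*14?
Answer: 358207004897/8062704 ≈ 44428.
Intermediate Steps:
j(E) = -28
C = 8614 (C = (-28 + 592) + 8050 = 564 + 8050 = 8614)
(-1306 + 16224/C)/(-4682 + 8426) - 1*(-44428) = (-1306 + 16224/8614)/(-4682 + 8426) - 1*(-44428) = (-1306 + 16224*(1/8614))/3744 + 44428 = (-1306 + 8112/4307)*(1/3744) + 44428 = -5616830/4307*1/3744 + 44428 = -2808415/8062704 + 44428 = 358207004897/8062704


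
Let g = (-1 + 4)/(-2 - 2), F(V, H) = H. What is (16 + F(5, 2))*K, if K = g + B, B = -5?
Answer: -207/2 ≈ -103.50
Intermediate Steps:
g = -¾ (g = 3/(-4) = 3*(-¼) = -¾ ≈ -0.75000)
K = -23/4 (K = -¾ - 5 = -23/4 ≈ -5.7500)
(16 + F(5, 2))*K = (16 + 2)*(-23/4) = 18*(-23/4) = -207/2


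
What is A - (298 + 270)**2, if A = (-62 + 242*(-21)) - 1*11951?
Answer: -339719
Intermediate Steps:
A = -17095 (A = (-62 - 5082) - 11951 = -5144 - 11951 = -17095)
A - (298 + 270)**2 = -17095 - (298 + 270)**2 = -17095 - 1*568**2 = -17095 - 1*322624 = -17095 - 322624 = -339719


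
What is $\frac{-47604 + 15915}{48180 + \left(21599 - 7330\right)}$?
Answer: $- \frac{31689}{62449} \approx -0.50744$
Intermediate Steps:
$\frac{-47604 + 15915}{48180 + \left(21599 - 7330\right)} = - \frac{31689}{48180 + 14269} = - \frac{31689}{62449}$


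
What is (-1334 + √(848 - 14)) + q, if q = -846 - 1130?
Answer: -3310 + √834 ≈ -3281.1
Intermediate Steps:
q = -1976
(-1334 + √(848 - 14)) + q = (-1334 + √(848 - 14)) - 1976 = (-1334 + √834) - 1976 = -3310 + √834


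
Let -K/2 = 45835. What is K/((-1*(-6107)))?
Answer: -91670/6107 ≈ -15.011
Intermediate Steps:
K = -91670 (K = -2*45835 = -91670)
K/((-1*(-6107))) = -91670/((-1*(-6107))) = -91670/6107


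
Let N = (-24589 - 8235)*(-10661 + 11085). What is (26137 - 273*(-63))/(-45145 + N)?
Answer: -43336/13962521 ≈ -0.0031037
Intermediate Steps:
N = -13917376 (N = -32824*424 = -13917376)
(26137 - 273*(-63))/(-45145 + N) = (26137 - 273*(-63))/(-45145 - 13917376) = (26137 + 17199)/(-13962521) = 43336*(-1/13962521) = -43336/13962521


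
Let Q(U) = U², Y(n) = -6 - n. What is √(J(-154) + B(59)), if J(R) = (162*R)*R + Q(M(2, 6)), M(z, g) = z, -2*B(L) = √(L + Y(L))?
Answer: √(15367984 - 2*I*√6)/2 ≈ 1960.1 - 0.00031242*I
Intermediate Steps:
B(L) = -I*√6/2 (B(L) = -√(L + (-6 - L))/2 = -I*√6/2)
J(R) = 4 + 162*R² (J(R) = (162*R)*R + 2² = 162*R² + 4 = 4 + 162*R²)
√(J(-154) + B(59)) = √((4 + 162*(-154)²) - I*√6/2) = √((4 + 162*23716) - I*√6/2) = √((4 + 3841992) - I*√6/2) = √(3841996 - I*√6/2)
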